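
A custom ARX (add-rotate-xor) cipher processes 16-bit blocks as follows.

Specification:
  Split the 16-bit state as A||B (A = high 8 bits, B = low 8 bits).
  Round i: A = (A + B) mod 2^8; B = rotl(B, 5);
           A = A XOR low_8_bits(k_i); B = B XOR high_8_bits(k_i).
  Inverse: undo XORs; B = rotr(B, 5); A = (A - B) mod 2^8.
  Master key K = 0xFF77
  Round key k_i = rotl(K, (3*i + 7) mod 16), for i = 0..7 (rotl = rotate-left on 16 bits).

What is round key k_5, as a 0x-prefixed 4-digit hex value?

K = 0xFF77
k_0 = rotl(K, (3*0+7) mod 16) = rotl(K, 7) = 0xBBFF
k_1 = rotl(K, (3*1+7) mod 16) = rotl(K, 10) = 0xDFFD
k_2 = rotl(K, (3*2+7) mod 16) = rotl(K, 13) = 0xFFEE
k_3 = rotl(K, (3*3+7) mod 16) = rotl(K, 0) = 0xFF77
k_4 = rotl(K, (3*4+7) mod 16) = rotl(K, 3) = 0xFBBF
k_5 = rotl(K, (3*5+7) mod 16) = rotl(K, 6) = 0xDDFF

0xDDFF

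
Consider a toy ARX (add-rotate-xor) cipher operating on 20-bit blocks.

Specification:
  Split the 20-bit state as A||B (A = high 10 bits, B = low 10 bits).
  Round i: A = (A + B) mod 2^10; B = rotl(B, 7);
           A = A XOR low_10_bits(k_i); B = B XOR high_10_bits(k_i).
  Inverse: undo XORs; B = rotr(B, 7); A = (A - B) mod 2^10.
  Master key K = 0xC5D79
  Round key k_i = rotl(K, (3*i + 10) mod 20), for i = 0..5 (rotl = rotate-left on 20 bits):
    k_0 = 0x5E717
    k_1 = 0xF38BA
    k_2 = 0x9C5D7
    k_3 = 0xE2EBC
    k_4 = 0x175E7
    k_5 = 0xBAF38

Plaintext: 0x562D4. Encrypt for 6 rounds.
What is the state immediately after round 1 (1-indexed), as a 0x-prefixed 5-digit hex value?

s_0 = plaintext = 0x562D4
s_1 = Round(s_0, k_0) = 0xCEF23
s_2 = Round(s_1, k_1) = 0xB922A
s_3 = Round(s_2, k_2) = 0x36734
s_4 = Round(s_3, k_3) = 0xAC5ED
s_5 = Round(s_4, k_4) = 0x5E6E0
s_6 = Round(s_5, k_5) = 0xD86B7

0xCEF23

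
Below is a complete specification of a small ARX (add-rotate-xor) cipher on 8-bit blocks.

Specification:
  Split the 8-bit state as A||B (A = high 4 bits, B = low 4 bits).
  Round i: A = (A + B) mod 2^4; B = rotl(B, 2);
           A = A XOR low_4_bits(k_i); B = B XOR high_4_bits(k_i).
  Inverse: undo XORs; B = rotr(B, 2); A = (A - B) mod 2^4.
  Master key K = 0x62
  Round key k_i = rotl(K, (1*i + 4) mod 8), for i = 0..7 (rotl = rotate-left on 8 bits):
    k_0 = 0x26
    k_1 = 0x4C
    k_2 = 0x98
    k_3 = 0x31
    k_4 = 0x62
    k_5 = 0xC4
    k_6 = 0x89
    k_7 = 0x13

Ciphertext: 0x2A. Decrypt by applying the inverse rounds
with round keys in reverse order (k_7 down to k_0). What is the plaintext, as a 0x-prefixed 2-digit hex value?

0xD5

s_0 = ciphertext = 0x2A
s_1 = InvRound(s_0, k_7) = 0x3E
s_2 = InvRound(s_1, k_6) = 0x19
s_3 = InvRound(s_2, k_5) = 0x05
s_4 = InvRound(s_3, k_4) = 0x6C
s_5 = InvRound(s_4, k_3) = 0x8F
s_6 = InvRound(s_5, k_2) = 0x79
s_7 = InvRound(s_6, k_1) = 0x47
s_8 = InvRound(s_7, k_0) = 0xD5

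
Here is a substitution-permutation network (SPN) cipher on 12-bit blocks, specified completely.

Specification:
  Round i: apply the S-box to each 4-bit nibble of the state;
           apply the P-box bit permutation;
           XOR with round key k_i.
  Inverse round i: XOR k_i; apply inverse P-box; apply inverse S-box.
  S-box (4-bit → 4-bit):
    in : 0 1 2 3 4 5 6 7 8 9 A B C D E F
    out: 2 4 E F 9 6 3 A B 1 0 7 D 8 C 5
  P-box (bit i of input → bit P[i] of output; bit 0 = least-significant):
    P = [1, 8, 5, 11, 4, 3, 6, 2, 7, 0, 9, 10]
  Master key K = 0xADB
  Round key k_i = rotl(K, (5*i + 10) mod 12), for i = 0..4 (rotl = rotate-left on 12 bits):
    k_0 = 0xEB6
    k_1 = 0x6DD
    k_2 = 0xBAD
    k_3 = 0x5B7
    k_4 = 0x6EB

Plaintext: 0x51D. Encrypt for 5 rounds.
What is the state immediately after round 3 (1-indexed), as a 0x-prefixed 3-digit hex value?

s_0 = plaintext = 0x51D
s_1 = Round(s_0, k_0) = 0x4F7
s_2 = Round(s_1, k_1) = 0xB0D
s_3 = Round(s_2, k_2) = 0x124
s_4 = Round(s_3, k_3) = 0xFF9
s_5 = Round(s_4, k_4) = 0x439

0x124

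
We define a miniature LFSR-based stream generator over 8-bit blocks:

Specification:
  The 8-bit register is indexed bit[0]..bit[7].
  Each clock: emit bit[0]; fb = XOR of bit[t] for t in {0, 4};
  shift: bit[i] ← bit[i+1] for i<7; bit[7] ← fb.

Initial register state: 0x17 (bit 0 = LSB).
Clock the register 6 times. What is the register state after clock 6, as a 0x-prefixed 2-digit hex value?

0xD8

reg_0 = 0x17
clock 1: out=1, reg = 0x0B
clock 2: out=1, reg = 0x85
clock 3: out=1, reg = 0xC2
clock 4: out=0, reg = 0x61
clock 5: out=1, reg = 0xB0
clock 6: out=0, reg = 0xD8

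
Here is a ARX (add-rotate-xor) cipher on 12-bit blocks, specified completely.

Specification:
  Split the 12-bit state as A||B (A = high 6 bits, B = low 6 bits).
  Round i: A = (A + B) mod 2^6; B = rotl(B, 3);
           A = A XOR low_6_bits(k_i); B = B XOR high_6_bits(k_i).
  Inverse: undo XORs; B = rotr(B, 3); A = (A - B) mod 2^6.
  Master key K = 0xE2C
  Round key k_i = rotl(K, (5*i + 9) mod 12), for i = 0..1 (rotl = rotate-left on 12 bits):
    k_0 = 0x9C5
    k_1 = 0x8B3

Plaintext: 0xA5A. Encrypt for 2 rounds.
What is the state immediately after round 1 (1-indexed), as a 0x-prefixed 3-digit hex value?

0x1B4

s_0 = plaintext = 0xA5A
s_1 = Round(s_0, k_0) = 0x1B4
s_2 = Round(s_1, k_1) = 0x244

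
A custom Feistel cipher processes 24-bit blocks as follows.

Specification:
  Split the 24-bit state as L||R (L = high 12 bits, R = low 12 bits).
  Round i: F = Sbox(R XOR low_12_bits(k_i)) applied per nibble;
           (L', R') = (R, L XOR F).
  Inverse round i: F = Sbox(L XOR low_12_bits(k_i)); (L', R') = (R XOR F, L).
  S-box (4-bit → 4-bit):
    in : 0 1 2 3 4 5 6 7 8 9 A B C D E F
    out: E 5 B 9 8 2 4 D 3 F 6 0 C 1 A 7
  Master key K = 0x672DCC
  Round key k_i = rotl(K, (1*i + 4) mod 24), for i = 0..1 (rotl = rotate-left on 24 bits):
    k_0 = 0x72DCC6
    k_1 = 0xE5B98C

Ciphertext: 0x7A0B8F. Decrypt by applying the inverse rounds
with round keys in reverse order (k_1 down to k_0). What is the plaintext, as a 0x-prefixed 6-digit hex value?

s_0 = ciphertext = 0x7A0B8F
s_1 = InvRound(s_0, k_1) = 0x1337A0
s_2 = InvRound(s_1, k_0) = 0x6D2133

0x6D2133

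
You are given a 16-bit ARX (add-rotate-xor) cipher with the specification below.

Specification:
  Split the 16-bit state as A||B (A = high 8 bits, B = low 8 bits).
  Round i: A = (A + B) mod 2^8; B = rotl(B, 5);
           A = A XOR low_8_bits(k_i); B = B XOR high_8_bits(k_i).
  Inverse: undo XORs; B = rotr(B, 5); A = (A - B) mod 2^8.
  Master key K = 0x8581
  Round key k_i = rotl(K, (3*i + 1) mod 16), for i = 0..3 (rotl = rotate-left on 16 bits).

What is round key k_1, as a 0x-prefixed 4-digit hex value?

0x5818

K = 0x8581
k_0 = rotl(K, (3*0+1) mod 16) = rotl(K, 1) = 0x0B03
k_1 = rotl(K, (3*1+1) mod 16) = rotl(K, 4) = 0x5818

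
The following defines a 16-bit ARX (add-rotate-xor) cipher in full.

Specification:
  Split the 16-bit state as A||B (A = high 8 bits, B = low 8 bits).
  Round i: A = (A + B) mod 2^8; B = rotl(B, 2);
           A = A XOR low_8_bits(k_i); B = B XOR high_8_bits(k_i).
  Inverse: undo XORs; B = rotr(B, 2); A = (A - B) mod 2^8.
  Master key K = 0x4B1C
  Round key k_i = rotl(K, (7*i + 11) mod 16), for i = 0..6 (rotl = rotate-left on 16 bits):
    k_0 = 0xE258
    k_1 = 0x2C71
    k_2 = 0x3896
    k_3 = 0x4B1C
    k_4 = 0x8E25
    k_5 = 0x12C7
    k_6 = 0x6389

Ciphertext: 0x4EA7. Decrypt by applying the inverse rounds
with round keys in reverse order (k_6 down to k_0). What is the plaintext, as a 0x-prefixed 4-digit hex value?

s_0 = ciphertext = 0x4EA7
s_1 = InvRound(s_0, k_6) = 0x9631
s_2 = InvRound(s_1, k_5) = 0x89C8
s_3 = InvRound(s_2, k_4) = 0x1B91
s_4 = InvRound(s_3, k_3) = 0x51B6
s_5 = InvRound(s_4, k_2) = 0x24A3
s_6 = InvRound(s_5, k_1) = 0x72E3
s_7 = InvRound(s_6, k_0) = 0xEA40

0xEA40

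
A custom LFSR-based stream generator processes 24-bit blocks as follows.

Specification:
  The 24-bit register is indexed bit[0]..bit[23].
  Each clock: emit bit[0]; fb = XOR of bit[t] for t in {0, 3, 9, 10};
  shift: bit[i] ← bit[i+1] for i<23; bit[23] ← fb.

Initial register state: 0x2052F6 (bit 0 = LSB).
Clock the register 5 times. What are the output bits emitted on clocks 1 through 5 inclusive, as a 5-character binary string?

reg_0 = 0x2052F6
clock 1: out=0, reg = 0x90297B
clock 2: out=1, reg = 0x4814BD
clock 3: out=1, reg = 0xA40A5E
clock 4: out=0, reg = 0x52052F
clock 5: out=1, reg = 0xA90297

01101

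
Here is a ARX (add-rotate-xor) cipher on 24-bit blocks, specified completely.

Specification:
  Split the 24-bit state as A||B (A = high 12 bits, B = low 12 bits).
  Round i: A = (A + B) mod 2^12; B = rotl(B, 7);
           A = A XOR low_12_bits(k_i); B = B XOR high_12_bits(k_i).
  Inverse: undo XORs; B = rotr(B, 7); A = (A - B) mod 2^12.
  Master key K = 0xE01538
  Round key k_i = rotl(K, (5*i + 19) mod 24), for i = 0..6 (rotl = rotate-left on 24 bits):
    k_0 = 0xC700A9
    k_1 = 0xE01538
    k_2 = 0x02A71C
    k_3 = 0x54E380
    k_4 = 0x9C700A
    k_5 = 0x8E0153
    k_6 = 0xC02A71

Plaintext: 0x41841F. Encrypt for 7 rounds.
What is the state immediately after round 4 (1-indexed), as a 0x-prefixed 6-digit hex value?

0xB83832

s_0 = plaintext = 0x41841F
s_1 = Round(s_0, k_0) = 0x89E3D0
s_2 = Round(s_1, k_1) = 0x95661F
s_3 = Round(s_2, k_2) = 0x869F9A
s_4 = Round(s_3, k_3) = 0xB83832
s_5 = Round(s_4, k_4) = 0x3BF086
s_6 = Round(s_5, k_5) = 0x516BE4
s_7 = Round(s_6, k_6) = 0xA8BE5D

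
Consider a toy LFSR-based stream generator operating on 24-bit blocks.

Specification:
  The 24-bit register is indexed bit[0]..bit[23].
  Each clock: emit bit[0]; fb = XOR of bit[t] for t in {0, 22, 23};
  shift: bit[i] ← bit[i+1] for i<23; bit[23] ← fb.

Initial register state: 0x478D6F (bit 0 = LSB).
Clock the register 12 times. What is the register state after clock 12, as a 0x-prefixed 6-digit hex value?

0x2A2478

reg_0 = 0x478D6F
clock 1: out=1, reg = 0x23C6B7
clock 2: out=1, reg = 0x91E35B
clock 3: out=1, reg = 0x48F1AD
clock 4: out=1, reg = 0x2478D6
clock 5: out=0, reg = 0x123C6B
clock 6: out=1, reg = 0x891E35
clock 7: out=1, reg = 0x448F1A
clock 8: out=0, reg = 0xA2478D
clock 9: out=1, reg = 0x5123C6
clock 10: out=0, reg = 0xA891E3
clock 11: out=1, reg = 0x5448F1
clock 12: out=1, reg = 0x2A2478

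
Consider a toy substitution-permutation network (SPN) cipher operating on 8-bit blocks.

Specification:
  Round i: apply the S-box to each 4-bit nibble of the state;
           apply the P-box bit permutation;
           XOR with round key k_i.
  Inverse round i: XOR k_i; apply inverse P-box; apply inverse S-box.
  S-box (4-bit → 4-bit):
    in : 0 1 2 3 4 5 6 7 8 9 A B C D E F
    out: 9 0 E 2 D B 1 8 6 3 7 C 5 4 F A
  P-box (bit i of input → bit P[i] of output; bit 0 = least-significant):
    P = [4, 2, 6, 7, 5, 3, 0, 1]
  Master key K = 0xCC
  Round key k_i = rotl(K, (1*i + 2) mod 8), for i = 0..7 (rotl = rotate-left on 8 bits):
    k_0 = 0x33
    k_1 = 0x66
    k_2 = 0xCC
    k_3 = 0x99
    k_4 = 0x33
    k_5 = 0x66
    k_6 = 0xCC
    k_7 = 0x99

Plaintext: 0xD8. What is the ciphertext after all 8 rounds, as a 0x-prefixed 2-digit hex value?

0xF1

s_0 = plaintext = 0xD8
s_1 = Round(s_0, k_0) = 0x76
s_2 = Round(s_1, k_1) = 0x74
s_3 = Round(s_2, k_2) = 0x1E
s_4 = Round(s_3, k_3) = 0x4D
s_5 = Round(s_4, k_4) = 0x50
s_6 = Round(s_5, k_5) = 0xDC
s_7 = Round(s_6, k_6) = 0x9D
s_8 = Round(s_7, k_7) = 0xF1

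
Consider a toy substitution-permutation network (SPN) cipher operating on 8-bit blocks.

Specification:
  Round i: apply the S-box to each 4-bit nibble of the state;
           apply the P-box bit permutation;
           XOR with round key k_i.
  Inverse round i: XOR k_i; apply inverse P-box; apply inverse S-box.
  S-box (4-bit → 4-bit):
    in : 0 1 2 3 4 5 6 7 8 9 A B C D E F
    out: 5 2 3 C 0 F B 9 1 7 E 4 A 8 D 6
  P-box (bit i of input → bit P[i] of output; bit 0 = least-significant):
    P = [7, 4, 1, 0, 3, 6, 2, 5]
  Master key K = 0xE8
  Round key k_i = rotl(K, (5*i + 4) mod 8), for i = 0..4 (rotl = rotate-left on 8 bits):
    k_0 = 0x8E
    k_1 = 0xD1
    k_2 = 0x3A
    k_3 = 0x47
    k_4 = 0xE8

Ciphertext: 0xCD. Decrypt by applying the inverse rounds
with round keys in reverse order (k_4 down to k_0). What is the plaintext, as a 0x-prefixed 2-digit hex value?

0xC3

s_0 = ciphertext = 0xCD
s_1 = InvRound(s_0, k_4) = 0x3D
s_2 = InvRound(s_1, k_3) = 0x6F
s_3 = InvRound(s_2, k_2) = 0xFC
s_4 = InvRound(s_3, k_1) = 0xED
s_5 = InvRound(s_4, k_0) = 0xC3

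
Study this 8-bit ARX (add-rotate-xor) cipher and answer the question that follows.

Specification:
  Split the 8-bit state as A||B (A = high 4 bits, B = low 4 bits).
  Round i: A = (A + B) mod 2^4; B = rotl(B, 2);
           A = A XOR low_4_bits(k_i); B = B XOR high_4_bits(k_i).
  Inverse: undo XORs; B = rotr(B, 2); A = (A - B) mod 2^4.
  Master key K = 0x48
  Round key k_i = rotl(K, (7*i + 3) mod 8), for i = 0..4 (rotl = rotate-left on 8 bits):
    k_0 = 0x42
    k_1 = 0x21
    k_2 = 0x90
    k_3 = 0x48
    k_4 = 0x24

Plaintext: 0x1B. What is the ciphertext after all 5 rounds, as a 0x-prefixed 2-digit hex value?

0xA8

s_0 = plaintext = 0x1B
s_1 = Round(s_0, k_0) = 0xEA
s_2 = Round(s_1, k_1) = 0x98
s_3 = Round(s_2, k_2) = 0x1B
s_4 = Round(s_3, k_3) = 0x4A
s_5 = Round(s_4, k_4) = 0xA8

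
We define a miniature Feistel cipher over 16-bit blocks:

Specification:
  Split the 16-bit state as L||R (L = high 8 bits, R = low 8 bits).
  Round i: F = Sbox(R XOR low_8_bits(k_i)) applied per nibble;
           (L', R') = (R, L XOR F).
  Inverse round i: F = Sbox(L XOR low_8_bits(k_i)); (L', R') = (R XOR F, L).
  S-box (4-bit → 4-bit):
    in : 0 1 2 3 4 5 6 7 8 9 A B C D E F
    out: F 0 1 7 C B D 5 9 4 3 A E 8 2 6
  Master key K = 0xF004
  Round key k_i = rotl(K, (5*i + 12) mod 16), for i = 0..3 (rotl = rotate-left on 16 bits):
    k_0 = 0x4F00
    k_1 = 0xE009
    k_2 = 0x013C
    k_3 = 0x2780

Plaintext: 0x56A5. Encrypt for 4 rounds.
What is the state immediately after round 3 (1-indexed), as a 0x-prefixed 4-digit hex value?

0x79A6

s_0 = plaintext = 0x56A5
s_1 = Round(s_0, k_0) = 0xA56D
s_2 = Round(s_1, k_1) = 0x6D79
s_3 = Round(s_2, k_2) = 0x79A6
s_4 = Round(s_3, k_3) = 0xA664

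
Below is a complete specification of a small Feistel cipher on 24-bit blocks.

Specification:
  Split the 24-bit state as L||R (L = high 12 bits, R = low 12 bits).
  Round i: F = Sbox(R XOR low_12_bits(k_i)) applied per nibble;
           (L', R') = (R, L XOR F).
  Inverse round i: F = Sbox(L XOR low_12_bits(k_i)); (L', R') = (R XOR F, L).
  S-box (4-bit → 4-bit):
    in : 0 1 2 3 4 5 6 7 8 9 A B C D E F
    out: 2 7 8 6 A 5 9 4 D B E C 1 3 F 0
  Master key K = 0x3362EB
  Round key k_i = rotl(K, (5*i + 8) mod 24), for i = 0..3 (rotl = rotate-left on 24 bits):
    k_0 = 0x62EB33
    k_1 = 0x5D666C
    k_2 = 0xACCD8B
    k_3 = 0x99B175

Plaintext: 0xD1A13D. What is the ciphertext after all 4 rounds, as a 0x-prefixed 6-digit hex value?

s_0 = plaintext = 0xD1A13D
s_1 = Round(s_0, k_0) = 0x13D335
s_2 = Round(s_1, k_1) = 0x335466
s_3 = Round(s_2, k_2) = 0x4668C6
s_4 = Round(s_3, k_3) = 0x8C6FA0

0x8C6FA0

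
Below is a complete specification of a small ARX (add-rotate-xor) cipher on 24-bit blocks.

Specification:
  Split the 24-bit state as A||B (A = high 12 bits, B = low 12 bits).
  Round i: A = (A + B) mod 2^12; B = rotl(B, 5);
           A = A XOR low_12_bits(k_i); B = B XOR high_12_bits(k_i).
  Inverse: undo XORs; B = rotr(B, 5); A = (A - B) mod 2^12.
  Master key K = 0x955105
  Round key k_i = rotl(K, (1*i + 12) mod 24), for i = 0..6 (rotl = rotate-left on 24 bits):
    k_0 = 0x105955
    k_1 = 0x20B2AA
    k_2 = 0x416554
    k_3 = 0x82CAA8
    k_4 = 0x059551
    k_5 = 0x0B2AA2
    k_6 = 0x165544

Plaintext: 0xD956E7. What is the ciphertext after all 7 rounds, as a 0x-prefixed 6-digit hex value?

0xE01A36

s_0 = plaintext = 0xD956E7
s_1 = Round(s_0, k_0) = 0xD29DE8
s_2 = Round(s_1, k_1) = 0x9BBF10
s_3 = Round(s_2, k_2) = 0xD9F608
s_4 = Round(s_3, k_3) = 0x90F920
s_5 = Round(s_4, k_4) = 0x77E44B
s_6 = Round(s_5, k_5) = 0x16B9DA
s_7 = Round(s_6, k_6) = 0xE01A36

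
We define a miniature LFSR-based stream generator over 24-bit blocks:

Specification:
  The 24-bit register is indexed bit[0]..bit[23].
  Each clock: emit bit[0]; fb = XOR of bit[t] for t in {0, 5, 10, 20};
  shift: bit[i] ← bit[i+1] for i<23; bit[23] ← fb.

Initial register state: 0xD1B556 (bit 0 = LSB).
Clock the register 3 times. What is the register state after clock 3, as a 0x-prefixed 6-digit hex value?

0x9A36AA

reg_0 = 0xD1B556
clock 1: out=0, reg = 0x68DAAB
clock 2: out=1, reg = 0x346D55
clock 3: out=1, reg = 0x9A36AA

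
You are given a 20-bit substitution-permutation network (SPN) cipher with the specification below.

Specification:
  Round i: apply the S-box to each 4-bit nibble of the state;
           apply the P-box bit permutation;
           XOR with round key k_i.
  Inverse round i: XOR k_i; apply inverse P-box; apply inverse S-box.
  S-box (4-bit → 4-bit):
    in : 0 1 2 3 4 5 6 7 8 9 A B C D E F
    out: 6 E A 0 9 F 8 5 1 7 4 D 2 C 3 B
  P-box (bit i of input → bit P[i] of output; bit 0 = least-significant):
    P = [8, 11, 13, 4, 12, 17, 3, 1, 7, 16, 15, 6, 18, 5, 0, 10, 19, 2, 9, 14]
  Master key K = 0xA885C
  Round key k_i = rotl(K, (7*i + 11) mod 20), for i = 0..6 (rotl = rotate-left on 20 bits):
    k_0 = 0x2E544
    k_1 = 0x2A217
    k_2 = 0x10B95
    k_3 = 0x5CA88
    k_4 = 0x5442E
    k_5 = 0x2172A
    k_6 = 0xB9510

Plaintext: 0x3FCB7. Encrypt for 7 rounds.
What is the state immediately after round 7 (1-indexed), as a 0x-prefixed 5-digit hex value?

s_0 = plaintext = 0x3FCB7
s_1 = Round(s_0, k_0) = 0x7D06E
s_2 = Round(s_1, k_1) = 0xB2D14
s_3 = Round(s_2, k_2) = 0xBCCEF
s_4 = Round(s_3, k_3) = 0xE91B8
s_5 = Round(s_4, k_4) = 0x8D541
s_6 = Round(s_5, k_5) = 0xBABF9
s_7 = Round(s_6, k_6) = 0x16ED3

0x16ED3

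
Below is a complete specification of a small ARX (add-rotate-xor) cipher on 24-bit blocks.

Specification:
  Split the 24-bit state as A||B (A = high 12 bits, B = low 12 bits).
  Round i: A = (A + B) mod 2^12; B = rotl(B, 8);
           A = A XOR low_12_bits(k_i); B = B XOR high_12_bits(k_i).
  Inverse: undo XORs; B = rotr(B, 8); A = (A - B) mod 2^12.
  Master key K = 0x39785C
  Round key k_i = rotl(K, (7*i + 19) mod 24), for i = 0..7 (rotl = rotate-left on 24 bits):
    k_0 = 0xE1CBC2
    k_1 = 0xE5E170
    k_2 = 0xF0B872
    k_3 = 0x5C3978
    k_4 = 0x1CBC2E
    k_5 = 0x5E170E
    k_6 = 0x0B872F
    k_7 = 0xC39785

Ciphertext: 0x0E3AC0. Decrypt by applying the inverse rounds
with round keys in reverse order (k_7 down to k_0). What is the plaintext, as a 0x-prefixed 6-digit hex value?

0xF6B007

s_0 = ciphertext = 0x0E3AC0
s_1 = InvRound(s_0, k_7) = 0x7D0F96
s_2 = InvRound(s_1, k_6) = 0xE102EF
s_3 = InvRound(s_2, k_5) = 0x8370E7
s_4 = InvRound(s_3, k_4) = 0x1582C1
s_5 = InvRound(s_4, k_3) = 0x7F9027
s_6 = InvRound(s_5, k_2) = 0xCBC2CF
s_7 = InvRound(s_6, k_1) = 0x4B091C
s_8 = InvRound(s_7, k_0) = 0xF6B007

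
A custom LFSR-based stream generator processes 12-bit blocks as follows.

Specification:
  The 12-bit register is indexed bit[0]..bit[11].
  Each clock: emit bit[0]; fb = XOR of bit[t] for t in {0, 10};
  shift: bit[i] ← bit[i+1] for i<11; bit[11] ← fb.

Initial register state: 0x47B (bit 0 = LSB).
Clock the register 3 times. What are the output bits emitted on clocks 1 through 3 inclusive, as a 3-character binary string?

110

reg_0 = 0x47B
clock 1: out=1, reg = 0x23D
clock 2: out=1, reg = 0x91E
clock 3: out=0, reg = 0x48F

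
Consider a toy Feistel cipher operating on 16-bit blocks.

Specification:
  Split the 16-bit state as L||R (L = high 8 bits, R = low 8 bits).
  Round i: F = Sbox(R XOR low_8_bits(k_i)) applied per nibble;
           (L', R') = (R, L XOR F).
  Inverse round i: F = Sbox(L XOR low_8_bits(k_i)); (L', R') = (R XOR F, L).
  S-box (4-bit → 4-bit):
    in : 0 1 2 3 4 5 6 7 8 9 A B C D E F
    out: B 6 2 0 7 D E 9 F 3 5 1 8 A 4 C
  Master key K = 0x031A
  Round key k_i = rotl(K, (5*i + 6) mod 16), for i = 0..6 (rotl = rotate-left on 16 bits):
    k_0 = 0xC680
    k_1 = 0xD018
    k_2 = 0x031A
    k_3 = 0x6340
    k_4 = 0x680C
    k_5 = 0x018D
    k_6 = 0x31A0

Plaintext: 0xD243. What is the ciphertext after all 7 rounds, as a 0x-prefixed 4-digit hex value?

0xF2A4

s_0 = plaintext = 0xD243
s_1 = Round(s_0, k_0) = 0x4352
s_2 = Round(s_1, k_1) = 0x5236
s_3 = Round(s_2, k_2) = 0x367A
s_4 = Round(s_3, k_3) = 0x7A33
s_5 = Round(s_4, k_4) = 0x3376
s_6 = Round(s_5, k_5) = 0x76F2
s_7 = Round(s_6, k_6) = 0xF2A4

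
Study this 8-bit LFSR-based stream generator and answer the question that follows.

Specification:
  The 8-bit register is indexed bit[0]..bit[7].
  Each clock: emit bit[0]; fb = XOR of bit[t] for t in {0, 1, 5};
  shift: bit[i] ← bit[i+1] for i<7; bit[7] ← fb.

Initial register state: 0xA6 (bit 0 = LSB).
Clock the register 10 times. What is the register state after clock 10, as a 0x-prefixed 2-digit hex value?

reg_0 = 0xA6
clock 1: out=0, reg = 0x53
clock 2: out=1, reg = 0x29
clock 3: out=1, reg = 0x14
clock 4: out=0, reg = 0x0A
clock 5: out=0, reg = 0x85
clock 6: out=1, reg = 0xC2
clock 7: out=0, reg = 0xE1
clock 8: out=1, reg = 0x70
clock 9: out=0, reg = 0xB8
clock 10: out=0, reg = 0xDC

0xDC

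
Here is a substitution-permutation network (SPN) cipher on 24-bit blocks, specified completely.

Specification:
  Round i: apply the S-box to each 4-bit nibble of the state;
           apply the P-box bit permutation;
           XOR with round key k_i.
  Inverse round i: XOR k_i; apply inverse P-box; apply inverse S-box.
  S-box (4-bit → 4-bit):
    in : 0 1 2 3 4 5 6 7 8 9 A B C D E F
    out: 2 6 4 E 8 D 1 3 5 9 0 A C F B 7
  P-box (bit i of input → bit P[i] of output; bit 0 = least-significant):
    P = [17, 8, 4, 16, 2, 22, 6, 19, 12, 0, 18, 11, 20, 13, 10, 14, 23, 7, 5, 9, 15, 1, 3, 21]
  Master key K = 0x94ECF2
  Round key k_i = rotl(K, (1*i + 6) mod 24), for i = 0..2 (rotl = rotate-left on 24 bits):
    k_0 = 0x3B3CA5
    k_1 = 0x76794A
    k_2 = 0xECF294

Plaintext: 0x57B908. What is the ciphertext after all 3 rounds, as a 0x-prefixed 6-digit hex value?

0x0C0174

s_0 = plaintext = 0x57B908
s_1 = Round(s_0, k_0) = 0xD9C43D
s_2 = Round(s_1, k_1) = 0x9DB610
s_3 = Round(s_2, k_2) = 0x0C0174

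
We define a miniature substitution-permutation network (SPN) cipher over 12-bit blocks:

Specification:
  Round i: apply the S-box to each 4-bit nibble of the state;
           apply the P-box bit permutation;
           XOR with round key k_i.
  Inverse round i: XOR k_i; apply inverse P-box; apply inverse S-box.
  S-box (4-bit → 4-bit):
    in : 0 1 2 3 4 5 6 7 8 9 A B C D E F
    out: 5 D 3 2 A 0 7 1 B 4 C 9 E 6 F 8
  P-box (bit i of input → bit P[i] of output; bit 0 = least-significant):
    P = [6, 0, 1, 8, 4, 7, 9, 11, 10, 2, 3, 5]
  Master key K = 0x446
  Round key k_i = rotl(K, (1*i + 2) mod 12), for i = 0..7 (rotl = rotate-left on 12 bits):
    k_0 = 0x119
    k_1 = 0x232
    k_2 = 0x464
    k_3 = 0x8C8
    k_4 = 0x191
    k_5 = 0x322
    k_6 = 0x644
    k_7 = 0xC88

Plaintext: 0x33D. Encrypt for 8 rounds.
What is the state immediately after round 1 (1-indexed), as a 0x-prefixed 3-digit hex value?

s_0 = plaintext = 0x33D
s_1 = Round(s_0, k_0) = 0x19E
s_2 = Round(s_1, k_1) = 0x559
s_3 = Round(s_2, k_2) = 0x466
s_4 = Round(s_3, k_3) = 0xA3F
s_5 = Round(s_4, k_4) = 0x039
s_6 = Round(s_5, k_5) = 0x7A8
s_7 = Round(s_6, k_6) = 0x905
s_8 = Round(s_7, k_7) = 0xE90

0x19E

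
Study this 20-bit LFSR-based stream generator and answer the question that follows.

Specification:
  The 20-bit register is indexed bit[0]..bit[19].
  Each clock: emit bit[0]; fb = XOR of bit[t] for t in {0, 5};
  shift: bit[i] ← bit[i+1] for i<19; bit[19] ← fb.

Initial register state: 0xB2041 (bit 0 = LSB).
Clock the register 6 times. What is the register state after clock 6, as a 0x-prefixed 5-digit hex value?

reg_0 = 0xB2041
clock 1: out=1, reg = 0xD9020
clock 2: out=0, reg = 0xEC810
clock 3: out=0, reg = 0x76408
clock 4: out=0, reg = 0x3B204
clock 5: out=0, reg = 0x1D902
clock 6: out=0, reg = 0x0EC81

0x0EC81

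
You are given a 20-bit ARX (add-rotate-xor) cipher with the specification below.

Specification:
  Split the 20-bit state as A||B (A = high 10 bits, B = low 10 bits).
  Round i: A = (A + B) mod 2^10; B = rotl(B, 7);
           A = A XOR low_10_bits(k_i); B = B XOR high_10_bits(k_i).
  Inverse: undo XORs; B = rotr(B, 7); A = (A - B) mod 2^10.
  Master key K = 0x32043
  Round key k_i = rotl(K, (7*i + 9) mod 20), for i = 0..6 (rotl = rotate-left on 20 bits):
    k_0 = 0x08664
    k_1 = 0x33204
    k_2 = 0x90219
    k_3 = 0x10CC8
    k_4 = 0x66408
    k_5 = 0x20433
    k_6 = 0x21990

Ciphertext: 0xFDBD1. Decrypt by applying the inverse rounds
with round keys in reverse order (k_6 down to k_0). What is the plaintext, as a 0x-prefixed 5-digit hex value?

0xE0E8B

s_0 = ciphertext = 0xFDBD1
s_1 = InvRound(s_0, k_6) = 0xEA2BE
s_2 = InvRound(s_1, k_5) = 0x67DFC
s_3 = InvRound(s_2, k_4) = 0x9BF28
s_4 = InvRound(s_3, k_3) = 0xD275E
s_5 = InvRound(s_4, k_2) = 0x178F2
s_6 = InvRound(s_5, k_1) = 0x1A9F0
s_7 = InvRound(s_6, k_0) = 0xE0E8B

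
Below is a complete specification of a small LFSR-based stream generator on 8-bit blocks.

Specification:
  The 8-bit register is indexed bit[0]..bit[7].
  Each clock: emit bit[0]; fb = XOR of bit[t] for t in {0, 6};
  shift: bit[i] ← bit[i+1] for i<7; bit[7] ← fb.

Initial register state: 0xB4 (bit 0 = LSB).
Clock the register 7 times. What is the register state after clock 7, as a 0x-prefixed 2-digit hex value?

0x1D

reg_0 = 0xB4
clock 1: out=0, reg = 0x5A
clock 2: out=0, reg = 0xAD
clock 3: out=1, reg = 0xD6
clock 4: out=0, reg = 0xEB
clock 5: out=1, reg = 0x75
clock 6: out=1, reg = 0x3A
clock 7: out=0, reg = 0x1D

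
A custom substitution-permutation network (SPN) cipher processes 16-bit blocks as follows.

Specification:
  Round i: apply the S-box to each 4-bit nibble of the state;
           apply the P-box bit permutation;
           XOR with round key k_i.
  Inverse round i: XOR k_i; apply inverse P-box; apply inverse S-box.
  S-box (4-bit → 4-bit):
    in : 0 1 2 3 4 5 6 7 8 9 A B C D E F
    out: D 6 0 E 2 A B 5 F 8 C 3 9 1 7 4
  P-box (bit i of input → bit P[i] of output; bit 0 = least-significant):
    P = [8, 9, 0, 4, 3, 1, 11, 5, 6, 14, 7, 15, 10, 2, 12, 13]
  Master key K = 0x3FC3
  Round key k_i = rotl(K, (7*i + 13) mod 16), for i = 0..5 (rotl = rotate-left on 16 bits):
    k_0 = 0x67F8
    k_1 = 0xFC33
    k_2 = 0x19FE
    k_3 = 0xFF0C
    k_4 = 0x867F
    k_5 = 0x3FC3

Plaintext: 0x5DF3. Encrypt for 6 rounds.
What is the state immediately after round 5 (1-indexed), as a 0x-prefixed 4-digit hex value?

0x14D3

s_0 = plaintext = 0x5DF3
s_1 = Round(s_0, k_0) = 0x4DAD
s_2 = Round(s_1, k_1) = 0xF557
s_3 = Round(s_2, k_2) = 0xC8DD
s_4 = Round(s_3, k_3) = 0x1AC4
s_5 = Round(s_4, k_4) = 0x14D3
s_6 = Round(s_5, k_5) = 0x6DDE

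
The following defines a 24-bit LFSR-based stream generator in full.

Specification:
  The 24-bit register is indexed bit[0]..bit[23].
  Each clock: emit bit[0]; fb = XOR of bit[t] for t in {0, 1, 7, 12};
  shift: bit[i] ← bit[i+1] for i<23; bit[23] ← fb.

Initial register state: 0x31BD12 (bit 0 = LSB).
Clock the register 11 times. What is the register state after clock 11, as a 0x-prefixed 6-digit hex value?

0x7F4637

reg_0 = 0x31BD12
clock 1: out=0, reg = 0x18DE89
clock 2: out=1, reg = 0x8C6F44
clock 3: out=0, reg = 0x4637A2
clock 4: out=0, reg = 0xA31BD1
clock 5: out=1, reg = 0xD18DE8
clock 6: out=0, reg = 0xE8C6F4
clock 7: out=0, reg = 0xF4637A
clock 8: out=0, reg = 0xFA31BD
clock 9: out=1, reg = 0xFD18DE
clock 10: out=0, reg = 0xFE8C6F
clock 11: out=1, reg = 0x7F4637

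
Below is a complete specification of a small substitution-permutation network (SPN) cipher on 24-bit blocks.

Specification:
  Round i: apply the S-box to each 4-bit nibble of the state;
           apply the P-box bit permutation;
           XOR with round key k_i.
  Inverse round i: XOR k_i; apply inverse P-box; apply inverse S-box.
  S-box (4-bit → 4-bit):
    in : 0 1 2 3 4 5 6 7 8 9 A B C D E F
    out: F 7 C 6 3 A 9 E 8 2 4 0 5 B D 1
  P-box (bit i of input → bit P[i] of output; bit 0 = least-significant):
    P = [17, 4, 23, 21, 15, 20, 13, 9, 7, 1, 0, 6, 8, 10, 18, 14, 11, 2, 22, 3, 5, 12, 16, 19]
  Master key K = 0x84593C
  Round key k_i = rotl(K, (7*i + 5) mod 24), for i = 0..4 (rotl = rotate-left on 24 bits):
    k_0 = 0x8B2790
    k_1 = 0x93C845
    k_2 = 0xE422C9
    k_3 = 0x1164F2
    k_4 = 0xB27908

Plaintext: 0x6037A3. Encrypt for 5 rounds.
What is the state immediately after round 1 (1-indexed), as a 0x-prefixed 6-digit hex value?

s_0 = plaintext = 0x6037A3
s_1 = Round(s_0, k_0) = 0x470BEF
s_2 = Round(s_1, k_1) = 0xD53F69
s_3 = Round(s_2, k_2) = 0xE8B475
s_4 = Round(s_3, k_3) = 0x284648
s_5 = Round(s_4, k_4) = 0x8BFCC0

0x470BEF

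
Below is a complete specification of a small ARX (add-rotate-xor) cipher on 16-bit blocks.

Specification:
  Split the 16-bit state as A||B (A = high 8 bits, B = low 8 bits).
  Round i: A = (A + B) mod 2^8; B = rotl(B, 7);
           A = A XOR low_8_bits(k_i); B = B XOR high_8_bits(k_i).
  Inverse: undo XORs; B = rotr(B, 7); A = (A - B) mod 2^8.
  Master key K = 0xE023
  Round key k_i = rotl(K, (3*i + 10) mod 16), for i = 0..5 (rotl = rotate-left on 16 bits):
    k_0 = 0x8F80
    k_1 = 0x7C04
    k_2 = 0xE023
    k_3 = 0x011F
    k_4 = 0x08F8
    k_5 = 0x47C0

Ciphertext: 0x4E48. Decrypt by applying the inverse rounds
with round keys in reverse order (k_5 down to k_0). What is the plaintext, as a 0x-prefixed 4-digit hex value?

0x843B

s_0 = ciphertext = 0x4E48
s_1 = InvRound(s_0, k_5) = 0x701E
s_2 = InvRound(s_1, k_4) = 0x5C2C
s_3 = InvRound(s_2, k_3) = 0xE95A
s_4 = InvRound(s_3, k_2) = 0x5575
s_5 = InvRound(s_4, k_1) = 0x3F12
s_6 = InvRound(s_5, k_0) = 0x843B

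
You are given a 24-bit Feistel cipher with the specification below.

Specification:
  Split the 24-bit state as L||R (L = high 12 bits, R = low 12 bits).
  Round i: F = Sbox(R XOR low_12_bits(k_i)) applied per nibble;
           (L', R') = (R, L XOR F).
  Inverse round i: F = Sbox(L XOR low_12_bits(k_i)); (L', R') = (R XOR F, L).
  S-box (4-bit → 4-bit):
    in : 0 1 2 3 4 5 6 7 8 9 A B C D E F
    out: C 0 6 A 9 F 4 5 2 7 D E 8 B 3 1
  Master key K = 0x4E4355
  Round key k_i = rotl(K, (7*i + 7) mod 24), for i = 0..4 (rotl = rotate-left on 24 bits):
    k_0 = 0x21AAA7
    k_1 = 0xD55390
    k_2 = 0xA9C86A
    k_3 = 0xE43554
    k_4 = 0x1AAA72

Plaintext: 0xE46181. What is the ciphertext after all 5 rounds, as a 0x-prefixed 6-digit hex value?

0xA8C6FA

s_0 = plaintext = 0xE46181
s_1 = Round(s_0, k_0) = 0x181022
s_2 = Round(s_1, k_1) = 0x022B67
s_3 = Round(s_2, k_2) = 0xB67AE9
s_4 = Round(s_3, k_3) = 0xAE9A8C
s_5 = Round(s_4, k_4) = 0xA8C6FA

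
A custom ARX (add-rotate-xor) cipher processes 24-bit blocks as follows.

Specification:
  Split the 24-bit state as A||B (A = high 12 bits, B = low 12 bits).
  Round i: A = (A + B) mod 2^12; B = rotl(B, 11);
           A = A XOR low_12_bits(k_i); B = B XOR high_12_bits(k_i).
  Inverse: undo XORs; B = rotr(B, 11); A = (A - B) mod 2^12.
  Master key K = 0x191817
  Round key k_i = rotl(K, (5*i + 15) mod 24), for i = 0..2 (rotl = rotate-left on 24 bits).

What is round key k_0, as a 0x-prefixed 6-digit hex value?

0x0B8C8C

K = 0x191817
k_0 = rotl(K, (5*0+15) mod 24) = rotl(K, 15) = 0x0B8C8C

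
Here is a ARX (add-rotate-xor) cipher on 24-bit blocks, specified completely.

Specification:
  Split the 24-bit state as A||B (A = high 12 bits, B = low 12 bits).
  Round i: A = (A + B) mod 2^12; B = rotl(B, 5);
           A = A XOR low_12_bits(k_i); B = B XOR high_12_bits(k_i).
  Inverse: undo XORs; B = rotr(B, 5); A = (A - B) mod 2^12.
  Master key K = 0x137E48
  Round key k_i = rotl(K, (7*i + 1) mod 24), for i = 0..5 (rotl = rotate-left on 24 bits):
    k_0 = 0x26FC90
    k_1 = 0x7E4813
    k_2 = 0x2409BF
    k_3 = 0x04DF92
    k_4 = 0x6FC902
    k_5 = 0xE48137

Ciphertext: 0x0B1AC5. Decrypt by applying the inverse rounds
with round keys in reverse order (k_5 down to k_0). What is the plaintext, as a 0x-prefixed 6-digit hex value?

0x3DFCB6

s_0 = ciphertext = 0x0B1AC5
s_1 = InvRound(s_0, k_5) = 0xAE26A4
s_2 = InvRound(s_1, k_4) = 0x7DEC02
s_3 = InvRound(s_2, k_3) = 0x06A7E2
s_4 = InvRound(s_3, k_2) = 0x8A812D
s_5 = InvRound(s_4, k_1) = 0xC054B6
s_6 = InvRound(s_5, k_0) = 0x3DFCB6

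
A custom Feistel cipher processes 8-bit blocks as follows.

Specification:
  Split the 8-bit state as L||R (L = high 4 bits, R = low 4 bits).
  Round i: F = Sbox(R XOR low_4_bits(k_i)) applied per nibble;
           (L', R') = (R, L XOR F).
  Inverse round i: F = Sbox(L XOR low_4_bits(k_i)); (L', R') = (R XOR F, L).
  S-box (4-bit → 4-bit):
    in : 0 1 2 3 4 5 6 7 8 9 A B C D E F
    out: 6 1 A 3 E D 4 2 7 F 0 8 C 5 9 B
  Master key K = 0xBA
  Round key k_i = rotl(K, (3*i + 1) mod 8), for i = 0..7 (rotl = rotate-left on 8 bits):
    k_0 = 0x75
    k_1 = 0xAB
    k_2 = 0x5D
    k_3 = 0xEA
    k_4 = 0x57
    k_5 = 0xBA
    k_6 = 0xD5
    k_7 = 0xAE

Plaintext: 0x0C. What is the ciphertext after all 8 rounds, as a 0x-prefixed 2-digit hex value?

s_0 = plaintext = 0x0C
s_1 = Round(s_0, k_0) = 0xCF
s_2 = Round(s_1, k_1) = 0xF2
s_3 = Round(s_2, k_2) = 0x24
s_4 = Round(s_3, k_3) = 0x4B
s_5 = Round(s_4, k_4) = 0xB8
s_6 = Round(s_5, k_5) = 0x81
s_7 = Round(s_6, k_6) = 0x16
s_8 = Round(s_7, k_7) = 0x66

0x66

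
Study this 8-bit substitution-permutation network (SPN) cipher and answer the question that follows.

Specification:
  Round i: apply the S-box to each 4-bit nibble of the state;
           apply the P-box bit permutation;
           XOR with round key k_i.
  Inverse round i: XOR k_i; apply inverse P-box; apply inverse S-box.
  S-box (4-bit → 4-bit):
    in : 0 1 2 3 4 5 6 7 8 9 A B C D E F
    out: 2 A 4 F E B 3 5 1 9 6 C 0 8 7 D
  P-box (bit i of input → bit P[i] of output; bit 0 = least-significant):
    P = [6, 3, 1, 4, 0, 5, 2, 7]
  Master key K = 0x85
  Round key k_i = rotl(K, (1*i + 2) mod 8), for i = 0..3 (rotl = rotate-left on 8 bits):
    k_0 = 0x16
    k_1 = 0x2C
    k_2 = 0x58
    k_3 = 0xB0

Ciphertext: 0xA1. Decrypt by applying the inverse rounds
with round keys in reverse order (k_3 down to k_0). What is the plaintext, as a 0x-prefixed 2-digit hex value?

0x3E

s_0 = ciphertext = 0xA1
s_1 = InvRound(s_0, k_3) = 0x8D
s_2 = InvRound(s_1, k_2) = 0xF9
s_3 = InvRound(s_2, k_1) = 0xF9
s_4 = InvRound(s_3, k_0) = 0x3E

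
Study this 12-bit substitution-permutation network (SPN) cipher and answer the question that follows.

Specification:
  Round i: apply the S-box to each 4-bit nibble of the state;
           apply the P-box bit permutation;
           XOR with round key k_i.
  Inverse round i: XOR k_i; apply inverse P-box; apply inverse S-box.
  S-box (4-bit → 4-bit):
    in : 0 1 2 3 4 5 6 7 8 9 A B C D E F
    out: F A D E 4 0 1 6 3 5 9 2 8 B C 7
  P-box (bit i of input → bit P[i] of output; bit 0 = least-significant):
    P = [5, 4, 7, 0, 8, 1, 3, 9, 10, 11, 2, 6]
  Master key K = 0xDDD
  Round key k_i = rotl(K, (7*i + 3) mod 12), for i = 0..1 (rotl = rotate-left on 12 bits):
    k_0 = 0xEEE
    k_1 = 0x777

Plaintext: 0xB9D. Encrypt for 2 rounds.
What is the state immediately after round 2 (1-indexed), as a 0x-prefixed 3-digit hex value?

0xCE1

s_0 = plaintext = 0xB9D
s_1 = Round(s_0, k_0) = 0x7D7
s_2 = Round(s_1, k_1) = 0xCE1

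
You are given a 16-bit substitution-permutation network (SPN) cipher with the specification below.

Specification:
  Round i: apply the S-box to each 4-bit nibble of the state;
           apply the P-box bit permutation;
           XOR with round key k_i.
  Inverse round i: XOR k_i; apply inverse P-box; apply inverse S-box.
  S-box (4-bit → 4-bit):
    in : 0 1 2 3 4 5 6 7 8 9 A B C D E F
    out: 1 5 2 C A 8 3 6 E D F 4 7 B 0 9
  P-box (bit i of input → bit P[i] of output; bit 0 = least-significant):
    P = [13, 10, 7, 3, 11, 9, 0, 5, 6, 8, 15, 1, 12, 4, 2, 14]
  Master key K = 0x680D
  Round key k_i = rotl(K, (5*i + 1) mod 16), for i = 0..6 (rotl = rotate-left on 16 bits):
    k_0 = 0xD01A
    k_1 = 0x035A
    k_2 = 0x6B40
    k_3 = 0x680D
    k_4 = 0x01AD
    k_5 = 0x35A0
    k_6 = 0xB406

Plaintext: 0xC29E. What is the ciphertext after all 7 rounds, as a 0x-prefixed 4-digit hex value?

0x672D

s_0 = plaintext = 0xC29E
s_1 = Round(s_0, k_0) = 0xC92F
s_2 = Round(s_1, k_1) = 0xB104
s_3 = Round(s_2, k_2) = 0xE70C
s_4 = Round(s_3, k_3) = 0xC58D
s_5 = Round(s_4, k_4) = 0x3792
s_6 = Round(s_5, k_5) = 0xF885
s_7 = Round(s_6, k_6) = 0x672D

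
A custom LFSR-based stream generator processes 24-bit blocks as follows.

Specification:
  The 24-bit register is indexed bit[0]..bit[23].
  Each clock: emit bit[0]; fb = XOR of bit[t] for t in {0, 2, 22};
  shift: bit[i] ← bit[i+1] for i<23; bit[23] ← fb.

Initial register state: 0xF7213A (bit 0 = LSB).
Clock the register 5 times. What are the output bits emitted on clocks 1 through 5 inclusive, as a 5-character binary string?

01011

reg_0 = 0xF7213A
clock 1: out=0, reg = 0xFB909D
clock 2: out=1, reg = 0xFDC84E
clock 3: out=0, reg = 0x7EE427
clock 4: out=1, reg = 0xBF7213
clock 5: out=1, reg = 0xDFB909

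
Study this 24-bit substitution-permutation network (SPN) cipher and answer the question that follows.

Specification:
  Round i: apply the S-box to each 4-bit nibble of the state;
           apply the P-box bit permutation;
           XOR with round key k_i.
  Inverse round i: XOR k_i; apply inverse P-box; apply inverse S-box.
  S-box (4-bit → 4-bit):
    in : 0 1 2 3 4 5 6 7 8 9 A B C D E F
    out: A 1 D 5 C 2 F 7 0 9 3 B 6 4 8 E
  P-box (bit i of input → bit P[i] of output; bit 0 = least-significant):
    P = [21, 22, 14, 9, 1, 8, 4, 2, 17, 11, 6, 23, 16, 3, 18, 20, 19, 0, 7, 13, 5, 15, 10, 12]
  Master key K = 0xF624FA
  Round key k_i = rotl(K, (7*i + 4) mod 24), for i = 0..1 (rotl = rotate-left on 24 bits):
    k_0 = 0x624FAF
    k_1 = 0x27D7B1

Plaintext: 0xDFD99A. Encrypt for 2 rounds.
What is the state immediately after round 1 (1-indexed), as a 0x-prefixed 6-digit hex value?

s_0 = plaintext = 0xDFD99A
s_1 = Round(s_0, k_0) = 0x846B28
s_2 = Round(s_1, k_1) = 0xB0FF2F

0x846B28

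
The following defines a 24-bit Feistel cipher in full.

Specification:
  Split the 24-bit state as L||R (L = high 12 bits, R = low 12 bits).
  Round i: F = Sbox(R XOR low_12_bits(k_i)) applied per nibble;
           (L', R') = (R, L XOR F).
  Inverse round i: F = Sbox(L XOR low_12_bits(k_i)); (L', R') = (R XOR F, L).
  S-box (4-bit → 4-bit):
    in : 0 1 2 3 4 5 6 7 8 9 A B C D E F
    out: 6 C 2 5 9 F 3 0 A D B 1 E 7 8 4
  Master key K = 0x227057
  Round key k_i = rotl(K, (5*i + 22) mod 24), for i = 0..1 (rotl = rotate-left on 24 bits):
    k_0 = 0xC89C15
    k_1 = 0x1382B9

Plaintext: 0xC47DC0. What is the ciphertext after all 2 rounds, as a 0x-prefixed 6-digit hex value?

s_0 = plaintext = 0xC47DC0
s_1 = Round(s_0, k_0) = 0xDC0038
s_2 = Round(s_1, k_1) = 0x038F6C

0x038F6C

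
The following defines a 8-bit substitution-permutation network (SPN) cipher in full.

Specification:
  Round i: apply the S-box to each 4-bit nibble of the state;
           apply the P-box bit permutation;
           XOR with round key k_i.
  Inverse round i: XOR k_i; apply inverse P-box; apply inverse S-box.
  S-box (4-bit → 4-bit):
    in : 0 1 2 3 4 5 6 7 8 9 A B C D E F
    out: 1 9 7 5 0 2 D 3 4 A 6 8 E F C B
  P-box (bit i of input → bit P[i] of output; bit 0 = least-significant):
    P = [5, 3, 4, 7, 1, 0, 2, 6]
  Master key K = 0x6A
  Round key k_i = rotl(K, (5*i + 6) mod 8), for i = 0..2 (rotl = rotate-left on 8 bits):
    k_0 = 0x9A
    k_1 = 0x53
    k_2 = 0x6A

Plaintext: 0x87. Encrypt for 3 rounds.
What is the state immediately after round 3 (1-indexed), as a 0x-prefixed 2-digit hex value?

0x5F

s_0 = plaintext = 0x87
s_1 = Round(s_0, k_0) = 0xB6
s_2 = Round(s_1, k_1) = 0xA3
s_3 = Round(s_2, k_2) = 0x5F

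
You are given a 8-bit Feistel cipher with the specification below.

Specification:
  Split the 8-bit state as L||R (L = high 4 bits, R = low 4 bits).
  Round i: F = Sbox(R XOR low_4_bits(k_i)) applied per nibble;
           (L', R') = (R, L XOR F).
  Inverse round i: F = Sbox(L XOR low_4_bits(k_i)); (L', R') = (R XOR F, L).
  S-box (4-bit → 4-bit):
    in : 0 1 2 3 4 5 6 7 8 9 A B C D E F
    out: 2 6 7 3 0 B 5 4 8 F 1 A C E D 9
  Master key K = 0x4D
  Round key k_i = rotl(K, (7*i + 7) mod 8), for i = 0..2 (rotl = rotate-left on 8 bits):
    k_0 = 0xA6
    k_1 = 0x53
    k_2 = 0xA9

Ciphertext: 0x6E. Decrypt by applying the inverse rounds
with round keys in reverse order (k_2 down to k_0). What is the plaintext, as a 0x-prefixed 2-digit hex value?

s_0 = ciphertext = 0x6E
s_1 = InvRound(s_0, k_2) = 0x76
s_2 = InvRound(s_1, k_1) = 0x67
s_3 = InvRound(s_2, k_0) = 0x56

0x56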